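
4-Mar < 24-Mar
True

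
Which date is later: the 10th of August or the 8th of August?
the 10th of August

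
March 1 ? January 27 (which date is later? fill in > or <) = >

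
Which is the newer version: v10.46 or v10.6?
v10.46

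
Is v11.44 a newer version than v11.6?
Yes. Version numbers are compared segment by segment as integers, not as decimals: minor version 44 > 6, so v11.44 > v11.6 (even though the decimal 11.44 < 11.6).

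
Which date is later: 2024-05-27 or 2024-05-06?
2024-05-27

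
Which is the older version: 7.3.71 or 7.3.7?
7.3.7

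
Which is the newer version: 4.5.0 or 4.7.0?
4.7.0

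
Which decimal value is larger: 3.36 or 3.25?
3.36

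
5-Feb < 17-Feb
True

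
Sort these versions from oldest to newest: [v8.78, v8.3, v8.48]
[v8.3, v8.48, v8.78]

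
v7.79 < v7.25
False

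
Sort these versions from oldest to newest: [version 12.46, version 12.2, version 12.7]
[version 12.2, version 12.7, version 12.46]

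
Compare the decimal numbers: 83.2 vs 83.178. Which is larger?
83.2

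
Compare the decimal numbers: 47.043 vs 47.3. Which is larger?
47.3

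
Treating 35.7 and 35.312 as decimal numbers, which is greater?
35.7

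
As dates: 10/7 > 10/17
False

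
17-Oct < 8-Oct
False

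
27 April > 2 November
False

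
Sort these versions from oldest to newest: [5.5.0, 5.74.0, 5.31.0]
[5.5.0, 5.31.0, 5.74.0]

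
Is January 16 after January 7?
Yes. Day 16 comes after day 7 in January — this is a date comparison, not a decimal one (the decimal 1.16 would be smaller than 1.7).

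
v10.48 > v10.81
False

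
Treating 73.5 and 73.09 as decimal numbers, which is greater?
73.5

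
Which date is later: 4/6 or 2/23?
4/6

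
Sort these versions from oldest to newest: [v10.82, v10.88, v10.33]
[v10.33, v10.82, v10.88]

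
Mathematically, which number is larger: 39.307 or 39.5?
39.5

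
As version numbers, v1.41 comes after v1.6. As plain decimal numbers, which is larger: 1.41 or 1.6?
1.6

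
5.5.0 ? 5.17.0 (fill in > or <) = <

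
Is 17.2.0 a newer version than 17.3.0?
No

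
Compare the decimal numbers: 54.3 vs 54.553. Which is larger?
54.553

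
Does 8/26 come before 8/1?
No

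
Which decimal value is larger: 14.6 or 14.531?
14.6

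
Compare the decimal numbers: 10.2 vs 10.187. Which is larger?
10.2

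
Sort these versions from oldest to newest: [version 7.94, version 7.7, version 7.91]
[version 7.7, version 7.91, version 7.94]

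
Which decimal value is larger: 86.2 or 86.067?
86.2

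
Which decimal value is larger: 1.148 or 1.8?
1.8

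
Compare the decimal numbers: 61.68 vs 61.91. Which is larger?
61.91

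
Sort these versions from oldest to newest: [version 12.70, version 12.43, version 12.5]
[version 12.5, version 12.43, version 12.70]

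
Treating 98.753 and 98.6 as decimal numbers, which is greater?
98.753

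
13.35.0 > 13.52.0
False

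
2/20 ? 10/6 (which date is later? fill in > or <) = <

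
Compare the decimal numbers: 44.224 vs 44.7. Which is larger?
44.7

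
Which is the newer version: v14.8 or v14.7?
v14.8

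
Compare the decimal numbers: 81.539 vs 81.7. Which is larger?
81.7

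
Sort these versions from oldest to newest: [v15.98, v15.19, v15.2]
[v15.2, v15.19, v15.98]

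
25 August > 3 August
True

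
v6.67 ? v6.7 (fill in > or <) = >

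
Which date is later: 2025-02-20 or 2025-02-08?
2025-02-20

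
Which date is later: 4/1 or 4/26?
4/26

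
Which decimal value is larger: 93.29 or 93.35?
93.35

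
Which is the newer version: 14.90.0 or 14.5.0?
14.90.0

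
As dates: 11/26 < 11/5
False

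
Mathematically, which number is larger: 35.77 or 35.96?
35.96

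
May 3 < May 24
True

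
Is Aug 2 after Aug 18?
No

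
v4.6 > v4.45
False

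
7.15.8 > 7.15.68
False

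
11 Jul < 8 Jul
False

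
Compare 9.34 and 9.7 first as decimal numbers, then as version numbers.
As decimals: 9.34 < 9.7. As versions: v9.34 > v9.7 (minor version 34 > 7).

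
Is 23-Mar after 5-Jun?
No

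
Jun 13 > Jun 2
True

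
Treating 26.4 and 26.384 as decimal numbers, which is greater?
26.4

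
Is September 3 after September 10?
No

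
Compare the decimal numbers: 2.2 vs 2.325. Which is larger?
2.325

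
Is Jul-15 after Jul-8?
Yes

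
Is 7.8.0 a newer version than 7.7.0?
Yes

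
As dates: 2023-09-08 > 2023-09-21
False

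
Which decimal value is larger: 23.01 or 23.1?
23.1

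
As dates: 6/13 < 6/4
False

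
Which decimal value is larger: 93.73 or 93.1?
93.73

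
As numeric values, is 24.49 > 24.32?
True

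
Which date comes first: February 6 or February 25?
February 6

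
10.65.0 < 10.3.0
False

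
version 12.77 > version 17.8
False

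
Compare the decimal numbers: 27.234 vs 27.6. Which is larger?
27.6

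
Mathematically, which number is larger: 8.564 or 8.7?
8.7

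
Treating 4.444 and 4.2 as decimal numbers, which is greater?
4.444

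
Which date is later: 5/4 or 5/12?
5/12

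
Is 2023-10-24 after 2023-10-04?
Yes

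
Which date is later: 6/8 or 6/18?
6/18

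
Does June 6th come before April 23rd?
No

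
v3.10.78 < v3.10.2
False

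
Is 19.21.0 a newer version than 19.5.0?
Yes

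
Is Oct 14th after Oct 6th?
Yes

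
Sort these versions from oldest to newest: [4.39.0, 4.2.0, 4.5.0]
[4.2.0, 4.5.0, 4.39.0]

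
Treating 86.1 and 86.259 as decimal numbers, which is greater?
86.259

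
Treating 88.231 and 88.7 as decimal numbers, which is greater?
88.7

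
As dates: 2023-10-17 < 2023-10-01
False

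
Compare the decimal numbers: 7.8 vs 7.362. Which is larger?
7.8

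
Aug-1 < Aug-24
True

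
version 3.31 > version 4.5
False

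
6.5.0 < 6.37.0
True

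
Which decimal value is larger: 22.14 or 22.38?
22.38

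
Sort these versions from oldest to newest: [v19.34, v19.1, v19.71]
[v19.1, v19.34, v19.71]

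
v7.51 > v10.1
False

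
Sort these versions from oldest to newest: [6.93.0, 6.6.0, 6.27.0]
[6.6.0, 6.27.0, 6.93.0]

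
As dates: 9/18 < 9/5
False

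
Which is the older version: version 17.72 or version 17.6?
version 17.6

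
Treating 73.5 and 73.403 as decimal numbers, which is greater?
73.5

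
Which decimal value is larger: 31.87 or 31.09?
31.87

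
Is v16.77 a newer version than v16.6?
Yes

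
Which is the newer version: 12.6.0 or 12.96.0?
12.96.0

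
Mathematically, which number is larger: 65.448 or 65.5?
65.5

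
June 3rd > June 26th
False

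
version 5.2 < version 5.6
True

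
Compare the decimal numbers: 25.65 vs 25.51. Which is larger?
25.65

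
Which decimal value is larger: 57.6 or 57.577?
57.6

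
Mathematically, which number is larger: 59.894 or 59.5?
59.894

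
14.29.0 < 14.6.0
False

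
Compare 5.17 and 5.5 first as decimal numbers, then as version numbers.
As decimals: 5.17 < 5.5. As versions: v5.17 > v5.5 (minor version 17 > 5).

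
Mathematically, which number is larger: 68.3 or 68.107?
68.3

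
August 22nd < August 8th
False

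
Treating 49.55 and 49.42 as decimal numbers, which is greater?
49.55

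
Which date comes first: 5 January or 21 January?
5 January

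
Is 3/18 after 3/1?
Yes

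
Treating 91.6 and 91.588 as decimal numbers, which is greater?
91.6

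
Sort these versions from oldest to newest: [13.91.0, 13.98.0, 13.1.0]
[13.1.0, 13.91.0, 13.98.0]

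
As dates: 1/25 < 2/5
True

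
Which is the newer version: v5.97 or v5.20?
v5.97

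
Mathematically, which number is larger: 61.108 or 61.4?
61.4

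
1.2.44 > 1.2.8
True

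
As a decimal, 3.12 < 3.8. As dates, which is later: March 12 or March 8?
March 12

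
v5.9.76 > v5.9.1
True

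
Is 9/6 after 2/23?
Yes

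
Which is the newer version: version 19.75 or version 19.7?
version 19.75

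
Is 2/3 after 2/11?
No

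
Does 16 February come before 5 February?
No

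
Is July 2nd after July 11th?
No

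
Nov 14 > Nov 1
True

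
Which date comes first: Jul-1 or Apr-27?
Apr-27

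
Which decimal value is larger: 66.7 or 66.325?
66.7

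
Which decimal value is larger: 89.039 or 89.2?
89.2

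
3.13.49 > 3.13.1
True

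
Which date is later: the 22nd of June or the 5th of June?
the 22nd of June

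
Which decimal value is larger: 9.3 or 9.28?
9.3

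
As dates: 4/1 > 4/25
False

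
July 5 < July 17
True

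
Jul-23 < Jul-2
False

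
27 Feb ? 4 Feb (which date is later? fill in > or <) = >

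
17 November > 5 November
True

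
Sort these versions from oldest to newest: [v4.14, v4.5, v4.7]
[v4.5, v4.7, v4.14]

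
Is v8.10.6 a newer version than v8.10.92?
No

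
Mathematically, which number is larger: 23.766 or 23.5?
23.766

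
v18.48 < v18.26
False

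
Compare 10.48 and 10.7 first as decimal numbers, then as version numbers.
As decimals: 10.48 < 10.7. As versions: v10.48 > v10.7 (minor version 48 > 7).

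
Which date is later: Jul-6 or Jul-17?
Jul-17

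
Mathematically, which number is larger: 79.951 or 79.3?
79.951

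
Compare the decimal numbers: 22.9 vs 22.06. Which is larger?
22.9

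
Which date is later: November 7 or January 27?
November 7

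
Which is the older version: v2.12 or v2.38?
v2.12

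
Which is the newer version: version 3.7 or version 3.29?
version 3.29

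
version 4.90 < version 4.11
False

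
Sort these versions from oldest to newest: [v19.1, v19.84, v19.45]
[v19.1, v19.45, v19.84]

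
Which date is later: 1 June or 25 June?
25 June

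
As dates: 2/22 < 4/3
True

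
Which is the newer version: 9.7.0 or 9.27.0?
9.27.0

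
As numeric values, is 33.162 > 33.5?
False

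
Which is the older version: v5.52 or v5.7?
v5.7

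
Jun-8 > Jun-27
False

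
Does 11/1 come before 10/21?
No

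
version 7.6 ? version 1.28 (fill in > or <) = >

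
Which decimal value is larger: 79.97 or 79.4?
79.97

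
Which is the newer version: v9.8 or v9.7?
v9.8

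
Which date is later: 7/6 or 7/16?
7/16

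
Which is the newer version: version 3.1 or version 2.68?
version 3.1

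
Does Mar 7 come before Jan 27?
No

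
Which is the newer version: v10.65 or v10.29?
v10.65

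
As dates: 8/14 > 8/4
True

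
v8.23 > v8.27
False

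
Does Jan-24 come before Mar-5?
Yes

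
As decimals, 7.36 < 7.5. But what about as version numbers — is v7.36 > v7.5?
True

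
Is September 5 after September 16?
No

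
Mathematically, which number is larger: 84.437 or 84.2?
84.437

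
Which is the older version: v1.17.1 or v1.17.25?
v1.17.1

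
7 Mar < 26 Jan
False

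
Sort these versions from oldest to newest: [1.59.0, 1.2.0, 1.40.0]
[1.2.0, 1.40.0, 1.59.0]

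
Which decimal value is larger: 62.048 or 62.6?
62.6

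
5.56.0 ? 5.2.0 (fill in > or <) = >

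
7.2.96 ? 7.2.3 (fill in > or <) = >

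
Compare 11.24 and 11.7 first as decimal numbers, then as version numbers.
As decimals: 11.24 < 11.7. As versions: v11.24 > v11.7 (minor version 24 > 7).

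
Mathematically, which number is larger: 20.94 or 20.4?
20.94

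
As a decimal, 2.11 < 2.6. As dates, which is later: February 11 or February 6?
February 11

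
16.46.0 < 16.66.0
True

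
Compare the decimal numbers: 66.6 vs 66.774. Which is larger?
66.774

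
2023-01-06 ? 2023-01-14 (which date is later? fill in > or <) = <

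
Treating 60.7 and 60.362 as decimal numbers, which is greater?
60.7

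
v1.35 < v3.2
True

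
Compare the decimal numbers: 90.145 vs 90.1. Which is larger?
90.145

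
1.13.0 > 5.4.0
False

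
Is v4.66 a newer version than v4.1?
Yes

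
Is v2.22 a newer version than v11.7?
No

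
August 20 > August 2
True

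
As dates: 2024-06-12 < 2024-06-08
False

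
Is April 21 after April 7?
Yes. Day 21 comes after day 7 in April — this is a date comparison, not a decimal one (the decimal 4.21 would be smaller than 4.7).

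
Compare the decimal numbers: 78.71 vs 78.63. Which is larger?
78.71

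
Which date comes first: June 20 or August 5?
June 20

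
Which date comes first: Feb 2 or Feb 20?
Feb 2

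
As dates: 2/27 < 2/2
False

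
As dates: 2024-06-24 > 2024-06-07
True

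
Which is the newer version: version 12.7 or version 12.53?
version 12.53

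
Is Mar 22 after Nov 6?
No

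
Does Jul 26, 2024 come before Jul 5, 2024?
No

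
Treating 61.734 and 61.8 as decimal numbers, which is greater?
61.8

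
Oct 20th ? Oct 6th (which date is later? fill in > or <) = >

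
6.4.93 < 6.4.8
False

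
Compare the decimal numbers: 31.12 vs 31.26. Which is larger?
31.26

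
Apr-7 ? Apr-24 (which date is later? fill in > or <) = <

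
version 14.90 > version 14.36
True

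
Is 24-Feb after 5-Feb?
Yes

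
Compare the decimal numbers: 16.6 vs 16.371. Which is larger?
16.6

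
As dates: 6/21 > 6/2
True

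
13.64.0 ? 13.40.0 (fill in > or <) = >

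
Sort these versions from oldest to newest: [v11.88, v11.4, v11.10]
[v11.4, v11.10, v11.88]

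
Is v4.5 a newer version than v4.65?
No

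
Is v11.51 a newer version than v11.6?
Yes. Version numbers are compared segment by segment as integers, not as decimals: minor version 51 > 6, so v11.51 > v11.6 (even though the decimal 11.51 < 11.6).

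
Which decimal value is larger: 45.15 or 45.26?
45.26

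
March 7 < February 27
False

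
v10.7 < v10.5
False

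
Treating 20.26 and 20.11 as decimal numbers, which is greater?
20.26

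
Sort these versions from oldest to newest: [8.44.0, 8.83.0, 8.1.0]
[8.1.0, 8.44.0, 8.83.0]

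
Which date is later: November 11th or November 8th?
November 11th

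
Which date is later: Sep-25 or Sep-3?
Sep-25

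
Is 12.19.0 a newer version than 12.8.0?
Yes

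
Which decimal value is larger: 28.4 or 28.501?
28.501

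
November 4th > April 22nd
True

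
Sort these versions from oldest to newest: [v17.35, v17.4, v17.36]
[v17.4, v17.35, v17.36]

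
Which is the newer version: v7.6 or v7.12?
v7.12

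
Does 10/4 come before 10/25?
Yes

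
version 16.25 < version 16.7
False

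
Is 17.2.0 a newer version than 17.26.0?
No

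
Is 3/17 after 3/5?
Yes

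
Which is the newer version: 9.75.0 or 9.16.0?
9.75.0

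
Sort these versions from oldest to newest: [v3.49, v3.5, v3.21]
[v3.5, v3.21, v3.49]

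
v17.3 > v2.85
True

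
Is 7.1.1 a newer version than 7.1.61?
No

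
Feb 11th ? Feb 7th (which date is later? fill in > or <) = >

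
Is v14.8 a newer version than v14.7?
Yes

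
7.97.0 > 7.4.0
True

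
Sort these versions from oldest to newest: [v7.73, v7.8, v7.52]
[v7.8, v7.52, v7.73]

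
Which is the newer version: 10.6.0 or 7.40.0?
10.6.0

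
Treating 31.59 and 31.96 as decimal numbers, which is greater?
31.96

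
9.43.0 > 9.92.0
False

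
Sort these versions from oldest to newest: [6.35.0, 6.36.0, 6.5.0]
[6.5.0, 6.35.0, 6.36.0]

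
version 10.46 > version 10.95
False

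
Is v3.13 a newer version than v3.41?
No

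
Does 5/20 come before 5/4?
No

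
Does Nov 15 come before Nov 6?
No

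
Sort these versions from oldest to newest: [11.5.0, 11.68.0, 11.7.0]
[11.5.0, 11.7.0, 11.68.0]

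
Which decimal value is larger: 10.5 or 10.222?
10.5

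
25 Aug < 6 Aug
False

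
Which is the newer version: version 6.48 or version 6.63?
version 6.63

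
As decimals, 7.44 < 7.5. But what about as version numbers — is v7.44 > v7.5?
True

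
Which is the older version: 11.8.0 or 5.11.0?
5.11.0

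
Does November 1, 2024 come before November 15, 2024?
Yes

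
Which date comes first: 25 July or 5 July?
5 July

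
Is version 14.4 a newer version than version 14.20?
No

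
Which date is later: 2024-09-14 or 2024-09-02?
2024-09-14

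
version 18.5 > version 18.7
False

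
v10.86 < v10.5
False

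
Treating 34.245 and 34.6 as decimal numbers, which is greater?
34.6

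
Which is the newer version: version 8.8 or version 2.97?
version 8.8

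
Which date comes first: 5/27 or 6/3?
5/27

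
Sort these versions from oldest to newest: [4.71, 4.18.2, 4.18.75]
[4.18.2, 4.18.75, 4.71]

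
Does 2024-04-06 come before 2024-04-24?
Yes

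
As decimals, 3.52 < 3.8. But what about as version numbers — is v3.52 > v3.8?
True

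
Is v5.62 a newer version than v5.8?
Yes. Version numbers are compared segment by segment as integers, not as decimals: minor version 62 > 8, so v5.62 > v5.8 (even though the decimal 5.62 < 5.8).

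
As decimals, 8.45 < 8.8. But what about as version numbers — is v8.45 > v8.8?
True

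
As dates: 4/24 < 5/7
True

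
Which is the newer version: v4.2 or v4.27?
v4.27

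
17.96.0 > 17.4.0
True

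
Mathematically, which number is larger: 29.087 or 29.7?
29.7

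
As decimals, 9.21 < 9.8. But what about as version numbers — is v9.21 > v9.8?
True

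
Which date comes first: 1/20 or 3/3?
1/20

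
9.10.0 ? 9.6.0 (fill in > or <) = >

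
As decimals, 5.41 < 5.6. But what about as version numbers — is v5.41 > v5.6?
True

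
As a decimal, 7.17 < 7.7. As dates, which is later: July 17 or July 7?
July 17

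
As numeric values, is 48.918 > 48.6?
True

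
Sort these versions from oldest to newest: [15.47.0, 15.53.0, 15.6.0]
[15.6.0, 15.47.0, 15.53.0]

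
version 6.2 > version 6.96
False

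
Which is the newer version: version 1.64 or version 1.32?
version 1.64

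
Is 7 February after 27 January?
Yes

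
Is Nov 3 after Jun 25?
Yes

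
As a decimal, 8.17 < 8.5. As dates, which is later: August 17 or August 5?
August 17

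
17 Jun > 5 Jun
True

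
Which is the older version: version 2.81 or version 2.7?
version 2.7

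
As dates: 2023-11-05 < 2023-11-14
True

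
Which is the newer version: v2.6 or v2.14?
v2.14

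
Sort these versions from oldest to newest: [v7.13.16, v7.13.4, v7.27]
[v7.13.4, v7.13.16, v7.27]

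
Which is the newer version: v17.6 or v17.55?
v17.55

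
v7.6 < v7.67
True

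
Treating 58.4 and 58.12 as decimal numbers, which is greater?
58.4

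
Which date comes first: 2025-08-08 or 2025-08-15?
2025-08-08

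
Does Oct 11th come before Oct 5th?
No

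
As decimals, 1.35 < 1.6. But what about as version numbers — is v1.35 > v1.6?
True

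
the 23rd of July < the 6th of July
False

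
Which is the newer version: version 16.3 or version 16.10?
version 16.10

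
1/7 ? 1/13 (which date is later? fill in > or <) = <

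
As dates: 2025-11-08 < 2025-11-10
True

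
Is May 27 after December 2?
No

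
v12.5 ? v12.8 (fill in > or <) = <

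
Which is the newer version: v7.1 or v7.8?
v7.8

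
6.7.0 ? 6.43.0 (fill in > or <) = <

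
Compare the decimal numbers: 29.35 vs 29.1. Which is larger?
29.35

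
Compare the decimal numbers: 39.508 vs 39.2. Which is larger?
39.508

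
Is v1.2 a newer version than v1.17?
No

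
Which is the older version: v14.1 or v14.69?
v14.1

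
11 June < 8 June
False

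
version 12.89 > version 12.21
True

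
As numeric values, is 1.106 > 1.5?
False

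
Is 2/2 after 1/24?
Yes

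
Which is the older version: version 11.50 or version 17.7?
version 11.50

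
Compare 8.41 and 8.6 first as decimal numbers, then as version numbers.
As decimals: 8.41 < 8.6. As versions: v8.41 > v8.6 (minor version 41 > 6).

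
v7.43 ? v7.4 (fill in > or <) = >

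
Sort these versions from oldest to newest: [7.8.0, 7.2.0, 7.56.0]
[7.2.0, 7.8.0, 7.56.0]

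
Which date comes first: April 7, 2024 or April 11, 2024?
April 7, 2024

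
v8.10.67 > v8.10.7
True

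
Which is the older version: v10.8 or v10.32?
v10.8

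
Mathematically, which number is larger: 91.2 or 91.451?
91.451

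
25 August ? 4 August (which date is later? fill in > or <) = >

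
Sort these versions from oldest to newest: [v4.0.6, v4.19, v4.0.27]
[v4.0.6, v4.0.27, v4.19]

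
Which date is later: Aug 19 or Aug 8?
Aug 19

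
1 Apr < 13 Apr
True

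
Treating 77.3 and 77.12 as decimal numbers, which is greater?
77.3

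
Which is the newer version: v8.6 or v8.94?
v8.94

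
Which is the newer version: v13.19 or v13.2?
v13.19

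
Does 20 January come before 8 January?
No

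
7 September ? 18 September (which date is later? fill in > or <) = <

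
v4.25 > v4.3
True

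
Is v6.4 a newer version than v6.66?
No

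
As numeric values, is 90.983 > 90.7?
True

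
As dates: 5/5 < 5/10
True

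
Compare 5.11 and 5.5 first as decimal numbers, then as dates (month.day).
As decimals: 5.11 < 5.5. As dates: 5/11 is later than 5/5 (day 11 > day 5).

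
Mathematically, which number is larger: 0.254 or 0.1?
0.254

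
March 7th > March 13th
False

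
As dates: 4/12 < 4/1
False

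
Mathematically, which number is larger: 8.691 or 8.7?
8.7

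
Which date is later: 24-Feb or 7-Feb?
24-Feb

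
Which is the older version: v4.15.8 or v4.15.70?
v4.15.8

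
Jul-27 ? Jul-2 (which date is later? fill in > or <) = >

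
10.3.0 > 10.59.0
False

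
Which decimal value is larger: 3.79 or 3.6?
3.79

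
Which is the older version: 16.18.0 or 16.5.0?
16.5.0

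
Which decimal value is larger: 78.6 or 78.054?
78.6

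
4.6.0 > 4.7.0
False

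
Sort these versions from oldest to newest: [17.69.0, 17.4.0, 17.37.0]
[17.4.0, 17.37.0, 17.69.0]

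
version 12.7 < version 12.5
False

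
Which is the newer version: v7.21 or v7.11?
v7.21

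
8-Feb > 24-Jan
True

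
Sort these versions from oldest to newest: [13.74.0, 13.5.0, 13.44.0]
[13.5.0, 13.44.0, 13.74.0]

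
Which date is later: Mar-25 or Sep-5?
Sep-5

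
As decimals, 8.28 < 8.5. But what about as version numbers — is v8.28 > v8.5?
True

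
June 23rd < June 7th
False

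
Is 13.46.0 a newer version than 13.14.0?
Yes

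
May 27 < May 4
False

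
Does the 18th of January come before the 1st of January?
No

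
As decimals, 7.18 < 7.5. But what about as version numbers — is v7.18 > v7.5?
True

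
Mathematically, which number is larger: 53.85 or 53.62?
53.85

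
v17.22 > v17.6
True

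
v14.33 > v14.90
False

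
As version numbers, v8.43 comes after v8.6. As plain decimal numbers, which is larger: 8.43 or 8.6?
8.6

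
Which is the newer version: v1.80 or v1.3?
v1.80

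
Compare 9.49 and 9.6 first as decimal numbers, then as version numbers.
As decimals: 9.49 < 9.6. As versions: v9.49 > v9.6 (minor version 49 > 6).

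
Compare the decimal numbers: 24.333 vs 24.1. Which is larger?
24.333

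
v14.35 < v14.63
True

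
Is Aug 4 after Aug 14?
No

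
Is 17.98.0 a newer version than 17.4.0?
Yes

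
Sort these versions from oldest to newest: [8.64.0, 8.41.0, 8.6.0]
[8.6.0, 8.41.0, 8.64.0]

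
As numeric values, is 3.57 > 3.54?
True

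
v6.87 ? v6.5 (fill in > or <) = >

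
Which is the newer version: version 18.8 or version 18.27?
version 18.27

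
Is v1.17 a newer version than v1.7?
Yes. Version numbers are compared segment by segment as integers, not as decimals: minor version 17 > 7, so v1.17 > v1.7 (even though the decimal 1.17 < 1.7).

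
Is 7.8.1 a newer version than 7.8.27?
No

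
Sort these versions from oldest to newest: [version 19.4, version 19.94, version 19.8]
[version 19.4, version 19.8, version 19.94]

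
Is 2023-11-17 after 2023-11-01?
Yes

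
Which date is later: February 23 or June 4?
June 4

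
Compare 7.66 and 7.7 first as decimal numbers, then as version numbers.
As decimals: 7.66 < 7.7. As versions: v7.66 > v7.7 (minor version 66 > 7).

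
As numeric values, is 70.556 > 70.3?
True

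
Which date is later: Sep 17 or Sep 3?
Sep 17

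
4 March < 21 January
False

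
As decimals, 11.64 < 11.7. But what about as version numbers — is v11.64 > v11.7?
True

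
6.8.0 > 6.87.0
False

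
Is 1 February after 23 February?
No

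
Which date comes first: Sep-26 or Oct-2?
Sep-26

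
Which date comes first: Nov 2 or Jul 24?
Jul 24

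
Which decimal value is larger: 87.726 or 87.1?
87.726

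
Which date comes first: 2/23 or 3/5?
2/23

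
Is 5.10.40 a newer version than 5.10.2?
Yes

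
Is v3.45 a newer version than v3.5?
Yes. Version numbers are compared segment by segment as integers, not as decimals: minor version 45 > 5, so v3.45 > v3.5 (even though the decimal 3.45 < 3.5).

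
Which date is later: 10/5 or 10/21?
10/21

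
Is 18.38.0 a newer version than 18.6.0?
Yes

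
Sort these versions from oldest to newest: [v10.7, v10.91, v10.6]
[v10.6, v10.7, v10.91]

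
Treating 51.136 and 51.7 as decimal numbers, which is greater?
51.7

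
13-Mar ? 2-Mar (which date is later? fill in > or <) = >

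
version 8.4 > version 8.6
False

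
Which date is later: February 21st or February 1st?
February 21st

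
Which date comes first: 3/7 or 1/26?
1/26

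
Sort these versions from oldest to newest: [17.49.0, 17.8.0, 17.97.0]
[17.8.0, 17.49.0, 17.97.0]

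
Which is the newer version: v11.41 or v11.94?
v11.94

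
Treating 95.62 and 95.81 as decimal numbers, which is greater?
95.81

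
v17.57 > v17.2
True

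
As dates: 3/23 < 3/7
False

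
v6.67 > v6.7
True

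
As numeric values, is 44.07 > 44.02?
True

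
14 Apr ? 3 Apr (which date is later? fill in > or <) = >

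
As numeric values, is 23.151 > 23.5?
False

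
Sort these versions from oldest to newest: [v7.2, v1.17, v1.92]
[v1.17, v1.92, v7.2]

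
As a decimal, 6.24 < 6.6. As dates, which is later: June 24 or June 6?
June 24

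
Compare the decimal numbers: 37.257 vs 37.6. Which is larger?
37.6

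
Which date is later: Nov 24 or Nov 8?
Nov 24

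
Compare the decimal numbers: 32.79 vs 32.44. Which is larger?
32.79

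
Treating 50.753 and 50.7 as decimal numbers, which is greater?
50.753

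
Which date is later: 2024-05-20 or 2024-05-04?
2024-05-20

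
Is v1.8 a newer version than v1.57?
No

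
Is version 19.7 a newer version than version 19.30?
No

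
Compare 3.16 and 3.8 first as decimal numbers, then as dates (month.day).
As decimals: 3.16 < 3.8. As dates: 3/16 is later than 3/8 (day 16 > day 8).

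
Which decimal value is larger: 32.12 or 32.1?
32.12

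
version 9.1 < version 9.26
True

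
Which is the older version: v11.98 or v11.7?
v11.7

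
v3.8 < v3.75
True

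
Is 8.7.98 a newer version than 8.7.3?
Yes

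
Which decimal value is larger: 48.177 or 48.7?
48.7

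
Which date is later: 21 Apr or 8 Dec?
8 Dec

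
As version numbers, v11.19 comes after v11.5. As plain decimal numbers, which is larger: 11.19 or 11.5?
11.5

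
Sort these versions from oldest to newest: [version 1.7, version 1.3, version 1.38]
[version 1.3, version 1.7, version 1.38]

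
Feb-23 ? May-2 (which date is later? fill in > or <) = <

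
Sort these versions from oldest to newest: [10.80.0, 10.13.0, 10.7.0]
[10.7.0, 10.13.0, 10.80.0]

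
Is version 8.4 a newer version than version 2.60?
Yes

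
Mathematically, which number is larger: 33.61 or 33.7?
33.7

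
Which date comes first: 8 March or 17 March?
8 March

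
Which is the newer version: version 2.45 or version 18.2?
version 18.2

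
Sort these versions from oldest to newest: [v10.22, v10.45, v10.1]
[v10.1, v10.22, v10.45]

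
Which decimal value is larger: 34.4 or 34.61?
34.61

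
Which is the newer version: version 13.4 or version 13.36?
version 13.36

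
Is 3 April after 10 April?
No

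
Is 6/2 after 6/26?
No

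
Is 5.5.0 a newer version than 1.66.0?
Yes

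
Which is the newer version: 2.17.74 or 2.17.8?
2.17.74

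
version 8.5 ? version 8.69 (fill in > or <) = <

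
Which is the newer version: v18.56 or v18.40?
v18.56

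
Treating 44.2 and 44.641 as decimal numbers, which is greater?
44.641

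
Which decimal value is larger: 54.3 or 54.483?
54.483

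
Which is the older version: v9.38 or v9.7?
v9.7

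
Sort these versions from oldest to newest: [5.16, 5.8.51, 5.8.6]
[5.8.6, 5.8.51, 5.16]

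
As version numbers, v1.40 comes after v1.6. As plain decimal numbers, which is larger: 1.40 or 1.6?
1.6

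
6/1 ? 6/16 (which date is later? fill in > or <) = <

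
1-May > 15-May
False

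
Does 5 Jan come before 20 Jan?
Yes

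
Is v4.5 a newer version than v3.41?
Yes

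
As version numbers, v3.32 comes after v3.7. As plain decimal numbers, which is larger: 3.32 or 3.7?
3.7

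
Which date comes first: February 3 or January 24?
January 24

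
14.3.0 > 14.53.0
False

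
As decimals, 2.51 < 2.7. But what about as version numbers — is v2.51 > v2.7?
True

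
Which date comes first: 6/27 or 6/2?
6/2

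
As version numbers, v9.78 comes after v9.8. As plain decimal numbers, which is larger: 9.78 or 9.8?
9.8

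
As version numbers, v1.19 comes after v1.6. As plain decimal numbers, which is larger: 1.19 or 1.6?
1.6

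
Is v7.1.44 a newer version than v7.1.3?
Yes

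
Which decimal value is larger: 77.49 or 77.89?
77.89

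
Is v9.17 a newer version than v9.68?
No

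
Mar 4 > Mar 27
False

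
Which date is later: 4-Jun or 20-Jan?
4-Jun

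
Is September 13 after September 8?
Yes. Day 13 comes after day 8 in September — this is a date comparison, not a decimal one (the decimal 9.13 would be smaller than 9.8).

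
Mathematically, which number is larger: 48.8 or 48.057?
48.8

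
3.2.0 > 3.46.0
False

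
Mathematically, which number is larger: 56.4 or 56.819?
56.819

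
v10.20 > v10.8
True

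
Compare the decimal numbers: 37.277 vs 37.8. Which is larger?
37.8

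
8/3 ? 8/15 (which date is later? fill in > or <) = <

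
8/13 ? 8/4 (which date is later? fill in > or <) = >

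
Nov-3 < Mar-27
False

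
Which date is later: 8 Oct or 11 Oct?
11 Oct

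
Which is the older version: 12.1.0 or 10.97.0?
10.97.0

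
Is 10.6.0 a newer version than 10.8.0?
No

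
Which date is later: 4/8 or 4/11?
4/11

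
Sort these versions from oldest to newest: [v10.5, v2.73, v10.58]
[v2.73, v10.5, v10.58]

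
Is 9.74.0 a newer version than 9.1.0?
Yes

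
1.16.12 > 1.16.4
True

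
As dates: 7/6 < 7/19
True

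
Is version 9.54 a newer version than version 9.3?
Yes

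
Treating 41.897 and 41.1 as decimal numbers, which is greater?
41.897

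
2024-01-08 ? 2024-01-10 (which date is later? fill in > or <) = <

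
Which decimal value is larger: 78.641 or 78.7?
78.7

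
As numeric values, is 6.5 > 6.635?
False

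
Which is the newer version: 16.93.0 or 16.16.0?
16.93.0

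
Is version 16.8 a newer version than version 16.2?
Yes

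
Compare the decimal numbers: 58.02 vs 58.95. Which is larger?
58.95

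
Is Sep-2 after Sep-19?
No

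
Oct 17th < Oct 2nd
False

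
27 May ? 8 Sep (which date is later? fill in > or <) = <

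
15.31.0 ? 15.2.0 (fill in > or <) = >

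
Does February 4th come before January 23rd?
No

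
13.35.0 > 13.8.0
True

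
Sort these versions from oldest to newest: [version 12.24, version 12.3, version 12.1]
[version 12.1, version 12.3, version 12.24]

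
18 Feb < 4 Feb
False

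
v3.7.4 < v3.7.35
True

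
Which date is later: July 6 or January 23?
July 6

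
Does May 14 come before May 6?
No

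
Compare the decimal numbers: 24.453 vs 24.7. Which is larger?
24.7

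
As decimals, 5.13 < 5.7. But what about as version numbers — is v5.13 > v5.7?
True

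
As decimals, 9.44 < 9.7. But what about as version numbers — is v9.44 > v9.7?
True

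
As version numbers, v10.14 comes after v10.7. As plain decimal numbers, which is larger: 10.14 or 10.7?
10.7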